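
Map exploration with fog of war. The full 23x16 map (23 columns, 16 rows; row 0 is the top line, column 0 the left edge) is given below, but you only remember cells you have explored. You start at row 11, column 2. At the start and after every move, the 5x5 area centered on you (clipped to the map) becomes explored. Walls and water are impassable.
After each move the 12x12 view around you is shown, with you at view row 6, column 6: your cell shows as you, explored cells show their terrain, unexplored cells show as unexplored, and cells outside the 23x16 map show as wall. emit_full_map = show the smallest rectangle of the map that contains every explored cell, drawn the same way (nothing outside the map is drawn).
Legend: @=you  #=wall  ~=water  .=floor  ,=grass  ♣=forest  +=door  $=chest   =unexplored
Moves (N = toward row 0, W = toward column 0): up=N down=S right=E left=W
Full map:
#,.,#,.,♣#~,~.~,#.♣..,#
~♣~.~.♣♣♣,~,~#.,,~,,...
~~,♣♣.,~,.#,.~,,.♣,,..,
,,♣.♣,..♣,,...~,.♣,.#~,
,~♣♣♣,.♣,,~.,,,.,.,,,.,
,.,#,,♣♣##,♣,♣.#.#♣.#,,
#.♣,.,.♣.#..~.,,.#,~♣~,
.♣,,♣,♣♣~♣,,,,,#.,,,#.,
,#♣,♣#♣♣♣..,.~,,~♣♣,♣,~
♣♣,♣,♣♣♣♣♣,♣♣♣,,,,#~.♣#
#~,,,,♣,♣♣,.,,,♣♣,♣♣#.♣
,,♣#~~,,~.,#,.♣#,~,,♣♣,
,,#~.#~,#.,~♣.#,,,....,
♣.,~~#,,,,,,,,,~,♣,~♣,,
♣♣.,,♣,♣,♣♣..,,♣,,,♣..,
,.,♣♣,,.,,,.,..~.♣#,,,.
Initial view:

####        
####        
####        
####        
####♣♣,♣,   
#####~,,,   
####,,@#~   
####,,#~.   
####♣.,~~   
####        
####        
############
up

####        
####        
####        
####        
####,#♣,♣   
####♣♣,♣,   
#####~@,,   
####,,♣#~   
####,,#~.   
####♣.,~~   
####        
####        

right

###         
###         
###         
###         
###,#♣,♣#   
###♣♣,♣,♣   
####~,@,,   
###,,♣#~~   
###,,#~.#   
###♣.,~~    
###         
###         

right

##          
##          
##          
##          
##,#♣,♣#♣   
##♣♣,♣,♣♣   
###~,,@,♣   
##,,♣#~~,   
##,,#~.#~   
##♣.,~~     
##          
##          

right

#           
#           
#           
#           
#,#♣,♣#♣♣   
#♣♣,♣,♣♣♣   
##~,,,@♣,   
#,,♣#~~,,   
#,,#~.#~,   
#♣.,~~      
#           
#           

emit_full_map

,#♣,♣#♣♣
♣♣,♣,♣♣♣
#~,,,@♣,
,,♣#~~,,
,,#~.#~,
♣.,~~   

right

            
            
            
            
,#♣,♣#♣♣♣   
♣♣,♣,♣♣♣♣   
#~,,,,@,♣   
,,♣#~~,,~   
,,#~.#~,#   
♣.,~~       
            
            

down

            
            
            
,#♣,♣#♣♣♣   
♣♣,♣,♣♣♣♣   
#~,,,,♣,♣   
,,♣#~~@,~   
,,#~.#~,#   
♣.,~~#,,,   
            
            
############

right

            
            
            
#♣,♣#♣♣♣    
♣,♣,♣♣♣♣♣   
~,,,,♣,♣♣   
,♣#~~,@~.   
,#~.#~,#.   
.,~~#,,,,   
            
            
############

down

            
            
#♣,♣#♣♣♣    
♣,♣,♣♣♣♣♣   
~,,,,♣,♣♣   
,♣#~~,,~.   
,#~.#~@#.   
.,~~#,,,,   
    ♣,♣,♣   
            
############
############

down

            
#♣,♣#♣♣♣    
♣,♣,♣♣♣♣♣   
~,,,,♣,♣♣   
,♣#~~,,~.   
,#~.#~,#.   
.,~~#,@,,   
    ♣,♣,♣   
    ,,.,,   
############
############
############

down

#♣,♣#♣♣♣    
♣,♣,♣♣♣♣♣   
~,,,,♣,♣♣   
,♣#~~,,~.   
,#~.#~,#.   
.,~~#,,,,   
    ♣,@,♣   
    ,,.,,   
############
############
############
############

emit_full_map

,#♣,♣#♣♣♣ 
♣♣,♣,♣♣♣♣♣
#~,,,,♣,♣♣
,,♣#~~,,~.
,,#~.#~,#.
♣.,~~#,,,,
     ♣,@,♣
     ,,.,,

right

♣,♣#♣♣♣     
,♣,♣♣♣♣♣    
,,,,♣,♣♣    
♣#~~,,~.    
#~.#~,#.,   
,~~#,,,,,   
   ♣,♣@♣♣   
   ,,.,,,   
############
############
############
############

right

,♣#♣♣♣      
♣,♣♣♣♣♣     
,,,♣,♣♣     
#~~,,~.     
~.#~,#.,~   
~~#,,,,,,   
  ♣,♣,@♣.   
  ,,.,,,.   
############
############
############
############

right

♣#♣♣♣       
,♣♣♣♣♣      
,,♣,♣♣      
~~,,~.      
.#~,#.,~♣   
~#,,,,,,,   
 ♣,♣,♣@..   
 ,,.,,,.,   
############
############
############
############

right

#♣♣♣        
♣♣♣♣♣       
,♣,♣♣       
~,,~.       
#~,#.,~♣.   
#,,,,,,,,   
♣,♣,♣♣@.,   
,,.,,,.,.   
############
############
############
############

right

♣♣♣         
♣♣♣♣        
♣,♣♣        
,,~.        
~,#.,~♣.#   
,,,,,,,,,   
,♣,♣♣.@,,   
,.,,,.,..   
############
############
############
############

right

♣♣          
♣♣♣         
,♣♣         
,~.         
,#.,~♣.#,   
,,,,,,,,~   
♣,♣♣..@,♣   
.,,,.,..~   
############
############
############
############

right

♣           
♣♣          
♣♣          
~.          
#.,~♣.#,,   
,,,,,,,~,   
,♣♣..,@♣,   
,,,.,..~.   
############
############
############
############

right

            
♣           
♣           
.           
.,~♣.#,,,   
,,,,,,~,♣   
♣♣..,,@,,   
,,.,..~.♣   
############
############
############
############

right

            
            
            
            
,~♣.#,,,.   
,,,,,~,♣,   
♣..,,♣@,,   
,.,..~.♣#   
############
############
############
############

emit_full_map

,#♣,♣#♣♣♣          
♣♣,♣,♣♣♣♣♣         
#~,,,,♣,♣♣         
,,♣#~~,,~.         
,,#~.#~,#.,~♣.#,,,.
♣.,~~#,,,,,,,,,~,♣,
     ♣,♣,♣♣..,,♣@,,
     ,,.,,,.,..~.♣#

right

            
            
            
            
~♣.#,,,..   
,,,,~,♣,~   
..,,♣,@,♣   
.,..~.♣#,   
############
############
############
############

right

           #
           #
           #
           #
♣.#,,,...  #
,,,~,♣,~♣  #
.,,♣,,@♣.  #
,..~.♣#,,  #
############
############
############
############

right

          ##
          ##
          ##
          ##
.#,,,.... ##
,,~,♣,~♣, ##
,,♣,,,@.. ##
..~.♣#,,, ##
############
############
############
############

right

         ###
         ###
         ###
         ###
#,,,....,###
,~,♣,~♣,,###
,♣,,,♣@.,###
.~.♣#,,,.###
############
############
############
############

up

         ###
         ###
         ###
         ###
    ,,♣♣,###
#,,,....,###
,~,♣,~@,,###
,♣,,,♣..,###
.~.♣#,,,.###
############
############
############

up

         ###
         ###
         ###
         ###
    ♣♣#.♣###
    ,,♣♣,###
#,,,..@.,###
,~,♣,~♣,,###
,♣,,,♣..,###
.~.♣#,,,.###
############
############

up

         ###
         ###
         ###
         ###
    #~.♣####
    ♣♣#.♣###
    ,,@♣,###
#,,,....,###
,~,♣,~♣,,###
,♣,,,♣..,###
.~.♣#,,,.###
############

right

        ####
        ####
        ####
        ####
   #~.♣#####
   ♣♣#.♣####
   ,,♣@,####
,,,....,####
~,♣,~♣,,####
♣,,,♣..,####
~.♣#,,,.####
############

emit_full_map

,#♣,♣#♣♣♣              
♣♣,♣,♣♣♣♣♣        #~.♣#
#~,,,,♣,♣♣        ♣♣#.♣
,,♣#~~,,~.        ,,♣@,
,,#~.#~,#.,~♣.#,,,....,
♣.,~~#,,,,,,,,,~,♣,~♣,,
     ♣,♣,♣♣..,,♣,,,♣..,
     ,,.,,,.,..~.♣#,,,.


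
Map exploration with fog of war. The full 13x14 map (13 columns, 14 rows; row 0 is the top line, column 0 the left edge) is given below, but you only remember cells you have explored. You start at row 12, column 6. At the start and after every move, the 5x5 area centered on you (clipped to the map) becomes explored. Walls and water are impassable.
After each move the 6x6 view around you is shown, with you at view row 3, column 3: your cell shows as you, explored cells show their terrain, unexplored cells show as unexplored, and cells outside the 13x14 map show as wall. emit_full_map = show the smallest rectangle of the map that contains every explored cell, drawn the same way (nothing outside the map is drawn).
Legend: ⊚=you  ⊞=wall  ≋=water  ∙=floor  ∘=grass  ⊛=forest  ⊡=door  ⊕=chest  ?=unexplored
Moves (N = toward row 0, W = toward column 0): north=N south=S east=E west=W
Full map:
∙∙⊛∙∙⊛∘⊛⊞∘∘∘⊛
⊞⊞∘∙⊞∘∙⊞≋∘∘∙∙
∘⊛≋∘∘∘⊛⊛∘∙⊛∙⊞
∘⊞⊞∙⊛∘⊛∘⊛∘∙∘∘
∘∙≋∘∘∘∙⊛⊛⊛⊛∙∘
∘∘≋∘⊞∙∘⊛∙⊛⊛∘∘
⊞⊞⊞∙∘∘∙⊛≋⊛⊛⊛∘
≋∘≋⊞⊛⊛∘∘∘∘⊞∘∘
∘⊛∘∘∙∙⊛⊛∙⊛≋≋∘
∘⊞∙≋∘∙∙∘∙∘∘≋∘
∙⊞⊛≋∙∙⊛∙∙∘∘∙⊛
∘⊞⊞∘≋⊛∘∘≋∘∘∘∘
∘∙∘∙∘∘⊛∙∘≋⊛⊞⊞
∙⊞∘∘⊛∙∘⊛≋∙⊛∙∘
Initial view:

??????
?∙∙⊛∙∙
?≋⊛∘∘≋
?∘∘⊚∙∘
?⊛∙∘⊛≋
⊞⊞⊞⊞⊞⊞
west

??????
?≋∙∙⊛∙
?∘≋⊛∘∘
?∙∘⊚⊛∙
?∘⊛∙∘⊛
⊞⊞⊞⊞⊞⊞

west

??????
?⊛≋∙∙⊛
?⊞∘≋⊛∘
?∘∙⊚∘⊛
?∘∘⊛∙∘
⊞⊞⊞⊞⊞⊞

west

??????
?⊞⊛≋∙∙
?⊞⊞∘≋⊛
?∙∘⊚∘∘
?⊞∘∘⊛∙
⊞⊞⊞⊞⊞⊞

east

??????
⊞⊛≋∙∙⊛
⊞⊞∘≋⊛∘
∙∘∙⊚∘⊛
⊞∘∘⊛∙∘
⊞⊞⊞⊞⊞⊞

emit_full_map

⊞⊛≋∙∙⊛∙∙
⊞⊞∘≋⊛∘∘≋
∙∘∙⊚∘⊛∙∘
⊞∘∘⊛∙∘⊛≋

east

??????
⊛≋∙∙⊛∙
⊞∘≋⊛∘∘
∘∙∘⊚⊛∙
∘∘⊛∙∘⊛
⊞⊞⊞⊞⊞⊞

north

??????
?≋∘∙∙∘
⊛≋∙∙⊛∙
⊞∘≋⊚∘∘
∘∙∘∘⊛∙
∘∘⊛∙∘⊛

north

??????
?∘∙∙⊛⊛
?≋∘∙∙∘
⊛≋∙⊚⊛∙
⊞∘≋⊛∘∘
∘∙∘∘⊛∙

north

??????
?⊞⊛⊛∘∘
?∘∙∙⊛⊛
?≋∘⊚∙∘
⊛≋∙∙⊛∙
⊞∘≋⊛∘∘

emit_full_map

??⊞⊛⊛∘∘?
??∘∙∙⊛⊛?
??≋∘⊚∙∘?
⊞⊛≋∙∙⊛∙∙
⊞⊞∘≋⊛∘∘≋
∙∘∙∘∘⊛∙∘
⊞∘∘⊛∙∘⊛≋

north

??????
?∙∘∘∙⊛
?⊞⊛⊛∘∘
?∘∙⊚⊛⊛
?≋∘∙∙∘
⊛≋∙∙⊛∙

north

??????
?∘⊞∙∘⊛
?∙∘∘∙⊛
?⊞⊛⊚∘∘
?∘∙∙⊛⊛
?≋∘∙∙∘

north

??????
?∘∘∘∙⊛
?∘⊞∙∘⊛
?∙∘⊚∙⊛
?⊞⊛⊛∘∘
?∘∙∙⊛⊛

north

??????
?∙⊛∘⊛∘
?∘∘∘∙⊛
?∘⊞⊚∘⊛
?∙∘∘∙⊛
?⊞⊛⊛∘∘

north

??????
?∘∘∘⊛⊛
?∙⊛∘⊛∘
?∘∘⊚∙⊛
?∘⊞∙∘⊛
?∙∘∘∙⊛

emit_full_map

??∘∘∘⊛⊛?
??∙⊛∘⊛∘?
??∘∘⊚∙⊛?
??∘⊞∙∘⊛?
??∙∘∘∙⊛?
??⊞⊛⊛∘∘?
??∘∙∙⊛⊛?
??≋∘∙∙∘?
⊞⊛≋∙∙⊛∙∙
⊞⊞∘≋⊛∘∘≋
∙∘∙∘∘⊛∙∘
⊞∘∘⊛∙∘⊛≋


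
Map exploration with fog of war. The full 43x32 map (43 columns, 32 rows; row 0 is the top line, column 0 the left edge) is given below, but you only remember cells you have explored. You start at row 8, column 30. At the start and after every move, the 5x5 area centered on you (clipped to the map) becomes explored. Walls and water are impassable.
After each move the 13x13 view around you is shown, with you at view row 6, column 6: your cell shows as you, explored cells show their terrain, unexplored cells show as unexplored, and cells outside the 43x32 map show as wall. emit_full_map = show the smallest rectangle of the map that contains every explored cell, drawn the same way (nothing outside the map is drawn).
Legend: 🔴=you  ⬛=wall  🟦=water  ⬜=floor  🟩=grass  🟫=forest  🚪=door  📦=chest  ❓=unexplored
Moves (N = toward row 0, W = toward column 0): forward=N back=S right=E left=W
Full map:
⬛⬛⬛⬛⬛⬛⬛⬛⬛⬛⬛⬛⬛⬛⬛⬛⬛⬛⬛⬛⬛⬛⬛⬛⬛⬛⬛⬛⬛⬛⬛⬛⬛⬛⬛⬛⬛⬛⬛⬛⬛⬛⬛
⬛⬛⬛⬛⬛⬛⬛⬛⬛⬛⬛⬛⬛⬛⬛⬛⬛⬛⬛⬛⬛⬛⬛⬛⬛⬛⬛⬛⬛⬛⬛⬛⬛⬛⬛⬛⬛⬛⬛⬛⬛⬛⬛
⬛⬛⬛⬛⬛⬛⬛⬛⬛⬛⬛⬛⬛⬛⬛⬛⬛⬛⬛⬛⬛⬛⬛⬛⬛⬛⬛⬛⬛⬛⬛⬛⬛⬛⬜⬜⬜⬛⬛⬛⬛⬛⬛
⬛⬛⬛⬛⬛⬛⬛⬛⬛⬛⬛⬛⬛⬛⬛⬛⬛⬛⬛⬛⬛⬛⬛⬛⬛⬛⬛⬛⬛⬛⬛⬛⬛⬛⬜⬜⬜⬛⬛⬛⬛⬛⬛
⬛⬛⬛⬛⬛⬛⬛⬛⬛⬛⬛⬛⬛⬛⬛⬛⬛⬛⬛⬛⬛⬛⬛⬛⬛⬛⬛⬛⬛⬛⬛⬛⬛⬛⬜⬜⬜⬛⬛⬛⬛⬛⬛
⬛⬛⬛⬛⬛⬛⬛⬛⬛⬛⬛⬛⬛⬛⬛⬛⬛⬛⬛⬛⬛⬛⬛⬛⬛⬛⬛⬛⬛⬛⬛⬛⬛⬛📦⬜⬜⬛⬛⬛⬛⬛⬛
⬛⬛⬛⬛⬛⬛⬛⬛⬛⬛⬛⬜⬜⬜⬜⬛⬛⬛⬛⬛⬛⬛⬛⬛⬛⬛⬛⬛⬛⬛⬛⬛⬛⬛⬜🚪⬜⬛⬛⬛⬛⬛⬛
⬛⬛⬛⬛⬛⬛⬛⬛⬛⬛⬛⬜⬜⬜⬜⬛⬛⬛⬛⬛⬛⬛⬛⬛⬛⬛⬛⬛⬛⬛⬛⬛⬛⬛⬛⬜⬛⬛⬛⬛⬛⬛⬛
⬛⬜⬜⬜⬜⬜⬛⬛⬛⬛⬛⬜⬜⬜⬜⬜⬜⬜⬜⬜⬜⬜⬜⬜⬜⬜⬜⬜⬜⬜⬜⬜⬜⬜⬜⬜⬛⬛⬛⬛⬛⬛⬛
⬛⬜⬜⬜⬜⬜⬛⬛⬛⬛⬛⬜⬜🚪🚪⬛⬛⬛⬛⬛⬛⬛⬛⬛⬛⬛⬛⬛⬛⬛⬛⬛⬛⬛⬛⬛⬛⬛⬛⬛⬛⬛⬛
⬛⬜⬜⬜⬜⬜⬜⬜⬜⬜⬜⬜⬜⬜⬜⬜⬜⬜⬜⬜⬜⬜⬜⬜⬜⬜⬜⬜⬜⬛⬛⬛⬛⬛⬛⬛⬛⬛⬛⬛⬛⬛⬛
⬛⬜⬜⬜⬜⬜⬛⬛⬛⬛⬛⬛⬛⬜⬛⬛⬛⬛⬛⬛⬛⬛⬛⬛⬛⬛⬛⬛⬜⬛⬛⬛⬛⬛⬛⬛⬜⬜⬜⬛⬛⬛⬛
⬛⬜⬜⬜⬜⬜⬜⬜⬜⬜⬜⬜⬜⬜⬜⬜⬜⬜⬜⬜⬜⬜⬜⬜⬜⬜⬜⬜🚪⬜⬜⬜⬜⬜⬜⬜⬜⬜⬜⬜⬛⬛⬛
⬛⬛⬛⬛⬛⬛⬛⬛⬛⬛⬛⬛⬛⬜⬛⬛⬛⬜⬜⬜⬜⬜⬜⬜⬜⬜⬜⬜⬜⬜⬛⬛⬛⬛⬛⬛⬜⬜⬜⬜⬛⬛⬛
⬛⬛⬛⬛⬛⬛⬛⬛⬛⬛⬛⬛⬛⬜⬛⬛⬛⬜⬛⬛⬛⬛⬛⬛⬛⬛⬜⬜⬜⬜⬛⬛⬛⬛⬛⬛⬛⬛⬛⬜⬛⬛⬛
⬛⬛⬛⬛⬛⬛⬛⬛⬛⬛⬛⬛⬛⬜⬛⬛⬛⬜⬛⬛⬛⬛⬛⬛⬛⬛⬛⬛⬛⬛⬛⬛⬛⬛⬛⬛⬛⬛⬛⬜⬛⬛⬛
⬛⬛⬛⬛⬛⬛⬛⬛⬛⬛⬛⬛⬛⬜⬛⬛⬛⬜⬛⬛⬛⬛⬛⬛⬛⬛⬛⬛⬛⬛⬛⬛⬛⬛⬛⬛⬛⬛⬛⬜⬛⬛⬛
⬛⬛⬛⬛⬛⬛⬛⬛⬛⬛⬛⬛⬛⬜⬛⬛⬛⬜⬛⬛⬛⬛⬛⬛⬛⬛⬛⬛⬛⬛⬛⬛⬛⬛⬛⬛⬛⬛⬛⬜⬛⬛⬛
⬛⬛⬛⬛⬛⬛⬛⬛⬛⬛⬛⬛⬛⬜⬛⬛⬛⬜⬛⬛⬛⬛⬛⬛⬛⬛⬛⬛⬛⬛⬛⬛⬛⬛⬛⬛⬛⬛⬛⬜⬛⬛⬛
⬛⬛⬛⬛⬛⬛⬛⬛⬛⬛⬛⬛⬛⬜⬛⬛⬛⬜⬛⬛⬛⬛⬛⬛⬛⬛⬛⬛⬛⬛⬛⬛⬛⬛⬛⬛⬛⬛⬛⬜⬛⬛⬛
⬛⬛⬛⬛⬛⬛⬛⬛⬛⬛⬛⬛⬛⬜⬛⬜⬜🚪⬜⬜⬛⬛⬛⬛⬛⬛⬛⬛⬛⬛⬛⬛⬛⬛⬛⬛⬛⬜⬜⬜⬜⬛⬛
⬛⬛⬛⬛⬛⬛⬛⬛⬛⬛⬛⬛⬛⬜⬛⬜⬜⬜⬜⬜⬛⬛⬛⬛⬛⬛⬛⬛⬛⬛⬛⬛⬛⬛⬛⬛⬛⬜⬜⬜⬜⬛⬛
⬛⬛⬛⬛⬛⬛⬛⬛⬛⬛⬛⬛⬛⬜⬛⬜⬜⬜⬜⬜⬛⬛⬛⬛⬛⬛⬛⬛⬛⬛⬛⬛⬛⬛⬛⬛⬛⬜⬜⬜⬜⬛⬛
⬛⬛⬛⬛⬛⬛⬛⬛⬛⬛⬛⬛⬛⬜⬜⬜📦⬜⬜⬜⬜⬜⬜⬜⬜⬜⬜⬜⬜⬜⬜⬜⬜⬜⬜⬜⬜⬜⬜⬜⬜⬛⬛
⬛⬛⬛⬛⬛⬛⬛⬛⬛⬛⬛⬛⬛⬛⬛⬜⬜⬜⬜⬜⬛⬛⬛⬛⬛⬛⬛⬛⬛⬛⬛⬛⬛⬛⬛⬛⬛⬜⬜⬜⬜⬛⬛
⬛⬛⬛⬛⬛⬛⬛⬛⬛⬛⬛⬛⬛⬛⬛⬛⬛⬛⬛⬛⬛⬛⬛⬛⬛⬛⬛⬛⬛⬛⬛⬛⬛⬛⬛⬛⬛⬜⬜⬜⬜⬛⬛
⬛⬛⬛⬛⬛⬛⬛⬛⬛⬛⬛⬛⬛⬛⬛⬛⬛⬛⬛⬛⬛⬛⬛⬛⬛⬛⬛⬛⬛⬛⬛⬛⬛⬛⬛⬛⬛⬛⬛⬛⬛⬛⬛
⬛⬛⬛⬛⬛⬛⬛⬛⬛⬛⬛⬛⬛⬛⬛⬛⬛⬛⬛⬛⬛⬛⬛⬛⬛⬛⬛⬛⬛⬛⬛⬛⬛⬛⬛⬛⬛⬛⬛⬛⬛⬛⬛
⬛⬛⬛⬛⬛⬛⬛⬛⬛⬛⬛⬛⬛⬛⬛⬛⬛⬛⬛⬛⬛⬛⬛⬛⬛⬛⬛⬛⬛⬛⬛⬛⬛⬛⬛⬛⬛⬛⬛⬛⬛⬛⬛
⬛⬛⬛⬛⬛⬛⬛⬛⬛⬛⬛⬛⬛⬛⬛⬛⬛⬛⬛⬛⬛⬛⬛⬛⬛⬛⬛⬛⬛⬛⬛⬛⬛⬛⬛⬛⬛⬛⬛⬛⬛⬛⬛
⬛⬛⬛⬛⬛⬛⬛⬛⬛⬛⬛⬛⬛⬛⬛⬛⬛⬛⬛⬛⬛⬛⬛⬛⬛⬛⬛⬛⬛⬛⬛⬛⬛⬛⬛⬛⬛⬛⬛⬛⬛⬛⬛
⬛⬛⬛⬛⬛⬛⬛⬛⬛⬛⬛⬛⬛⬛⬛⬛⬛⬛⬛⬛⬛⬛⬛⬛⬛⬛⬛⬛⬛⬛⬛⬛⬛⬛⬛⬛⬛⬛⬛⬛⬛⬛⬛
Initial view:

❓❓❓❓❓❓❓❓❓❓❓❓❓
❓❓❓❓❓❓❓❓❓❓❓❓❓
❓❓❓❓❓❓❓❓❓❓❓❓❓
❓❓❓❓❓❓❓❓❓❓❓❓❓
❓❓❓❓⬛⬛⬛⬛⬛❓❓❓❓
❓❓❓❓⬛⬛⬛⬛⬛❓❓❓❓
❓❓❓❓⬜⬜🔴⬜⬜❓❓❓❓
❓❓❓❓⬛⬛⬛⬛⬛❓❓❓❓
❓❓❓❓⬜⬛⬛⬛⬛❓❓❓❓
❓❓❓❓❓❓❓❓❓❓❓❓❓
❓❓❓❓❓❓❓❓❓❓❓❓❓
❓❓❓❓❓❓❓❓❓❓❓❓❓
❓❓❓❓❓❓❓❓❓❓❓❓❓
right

❓❓❓❓❓❓❓❓❓❓❓❓❓
❓❓❓❓❓❓❓❓❓❓❓❓❓
❓❓❓❓❓❓❓❓❓❓❓❓❓
❓❓❓❓❓❓❓❓❓❓❓❓❓
❓❓❓⬛⬛⬛⬛⬛⬛❓❓❓❓
❓❓❓⬛⬛⬛⬛⬛⬛❓❓❓❓
❓❓❓⬜⬜⬜🔴⬜⬜❓❓❓❓
❓❓❓⬛⬛⬛⬛⬛⬛❓❓❓❓
❓❓❓⬜⬛⬛⬛⬛⬛❓❓❓❓
❓❓❓❓❓❓❓❓❓❓❓❓❓
❓❓❓❓❓❓❓❓❓❓❓❓❓
❓❓❓❓❓❓❓❓❓❓❓❓❓
❓❓❓❓❓❓❓❓❓❓❓❓❓

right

❓❓❓❓❓❓❓❓❓❓❓❓❓
❓❓❓❓❓❓❓❓❓❓❓❓❓
❓❓❓❓❓❓❓❓❓❓❓❓❓
❓❓❓❓❓❓❓❓❓❓❓❓❓
❓❓⬛⬛⬛⬛⬛⬛⬜❓❓❓❓
❓❓⬛⬛⬛⬛⬛⬛⬛❓❓❓❓
❓❓⬜⬜⬜⬜🔴⬜⬜❓❓❓❓
❓❓⬛⬛⬛⬛⬛⬛⬛❓❓❓❓
❓❓⬜⬛⬛⬛⬛⬛⬛❓❓❓❓
❓❓❓❓❓❓❓❓❓❓❓❓❓
❓❓❓❓❓❓❓❓❓❓❓❓❓
❓❓❓❓❓❓❓❓❓❓❓❓❓
❓❓❓❓❓❓❓❓❓❓❓❓❓

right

❓❓❓❓❓❓❓❓❓❓❓❓❓
❓❓❓❓❓❓❓❓❓❓❓❓❓
❓❓❓❓❓❓❓❓❓❓❓❓❓
❓❓❓❓❓❓❓❓❓❓❓❓❓
❓⬛⬛⬛⬛⬛⬛⬜🚪❓❓❓❓
❓⬛⬛⬛⬛⬛⬛⬛⬜❓❓❓❓
❓⬜⬜⬜⬜⬜🔴⬜⬜❓❓❓❓
❓⬛⬛⬛⬛⬛⬛⬛⬛❓❓❓❓
❓⬜⬛⬛⬛⬛⬛⬛⬛❓❓❓❓
❓❓❓❓❓❓❓❓❓❓❓❓❓
❓❓❓❓❓❓❓❓❓❓❓❓❓
❓❓❓❓❓❓❓❓❓❓❓❓❓
❓❓❓❓❓❓❓❓❓❓❓❓❓

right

❓❓❓❓❓❓❓❓❓❓❓❓❓
❓❓❓❓❓❓❓❓❓❓❓❓❓
❓❓❓❓❓❓❓❓❓❓❓❓❓
❓❓❓❓❓❓❓❓❓❓❓❓❓
⬛⬛⬛⬛⬛⬛⬜🚪⬜❓❓❓❓
⬛⬛⬛⬛⬛⬛⬛⬜⬛❓❓❓❓
⬜⬜⬜⬜⬜⬜🔴⬜⬛❓❓❓❓
⬛⬛⬛⬛⬛⬛⬛⬛⬛❓❓❓❓
⬜⬛⬛⬛⬛⬛⬛⬛⬛❓❓❓❓
❓❓❓❓❓❓❓❓❓❓❓❓❓
❓❓❓❓❓❓❓❓❓❓❓❓❓
❓❓❓❓❓❓❓❓❓❓❓❓❓
❓❓❓❓❓❓❓❓❓❓❓❓❓

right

❓❓❓❓❓❓❓❓❓❓❓❓❓
❓❓❓❓❓❓❓❓❓❓❓❓❓
❓❓❓❓❓❓❓❓❓❓❓❓❓
❓❓❓❓❓❓❓❓❓❓❓❓❓
⬛⬛⬛⬛⬛⬜🚪⬜⬛❓❓❓❓
⬛⬛⬛⬛⬛⬛⬜⬛⬛❓❓❓❓
⬜⬜⬜⬜⬜⬜🔴⬛⬛❓❓❓❓
⬛⬛⬛⬛⬛⬛⬛⬛⬛❓❓❓❓
⬛⬛⬛⬛⬛⬛⬛⬛⬛❓❓❓❓
❓❓❓❓❓❓❓❓❓❓❓❓❓
❓❓❓❓❓❓❓❓❓❓❓❓❓
❓❓❓❓❓❓❓❓❓❓❓❓❓
❓❓❓❓❓❓❓❓❓❓❓❓❓

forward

❓❓❓❓❓❓❓❓❓❓❓❓❓
❓❓❓❓❓❓❓❓❓❓❓❓❓
❓❓❓❓❓❓❓❓❓❓❓❓❓
❓❓❓❓❓❓❓❓❓❓❓❓❓
❓❓❓❓⬛📦⬜⬜⬛❓❓❓❓
⬛⬛⬛⬛⬛⬜🚪⬜⬛❓❓❓❓
⬛⬛⬛⬛⬛⬛🔴⬛⬛❓❓❓❓
⬜⬜⬜⬜⬜⬜⬜⬛⬛❓❓❓❓
⬛⬛⬛⬛⬛⬛⬛⬛⬛❓❓❓❓
⬛⬛⬛⬛⬛⬛⬛⬛⬛❓❓❓❓
❓❓❓❓❓❓❓❓❓❓❓❓❓
❓❓❓❓❓❓❓❓❓❓❓❓❓
❓❓❓❓❓❓❓❓❓❓❓❓❓

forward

❓❓❓❓❓❓❓❓❓❓❓❓❓
❓❓❓❓❓❓❓❓❓❓❓❓❓
❓❓❓❓❓❓❓❓❓❓❓❓❓
❓❓❓❓❓❓❓❓❓❓❓❓❓
❓❓❓❓⬛⬜⬜⬜⬛❓❓❓❓
❓❓❓❓⬛📦⬜⬜⬛❓❓❓❓
⬛⬛⬛⬛⬛⬜🔴⬜⬛❓❓❓❓
⬛⬛⬛⬛⬛⬛⬜⬛⬛❓❓❓❓
⬜⬜⬜⬜⬜⬜⬜⬛⬛❓❓❓❓
⬛⬛⬛⬛⬛⬛⬛⬛⬛❓❓❓❓
⬛⬛⬛⬛⬛⬛⬛⬛⬛❓❓❓❓
❓❓❓❓❓❓❓❓❓❓❓❓❓
❓❓❓❓❓❓❓❓❓❓❓❓❓

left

❓❓❓❓❓❓❓❓❓❓❓❓❓
❓❓❓❓❓❓❓❓❓❓❓❓❓
❓❓❓❓❓❓❓❓❓❓❓❓❓
❓❓❓❓❓❓❓❓❓❓❓❓❓
❓❓❓❓⬛⬛⬜⬜⬜⬛❓❓❓
❓❓❓❓⬛⬛📦⬜⬜⬛❓❓❓
⬛⬛⬛⬛⬛⬛🔴🚪⬜⬛❓❓❓
⬛⬛⬛⬛⬛⬛⬛⬜⬛⬛❓❓❓
⬜⬜⬜⬜⬜⬜⬜⬜⬛⬛❓❓❓
⬛⬛⬛⬛⬛⬛⬛⬛⬛⬛❓❓❓
⬜⬛⬛⬛⬛⬛⬛⬛⬛⬛❓❓❓
❓❓❓❓❓❓❓❓❓❓❓❓❓
❓❓❓❓❓❓❓❓❓❓❓❓❓

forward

⬛⬛⬛⬛⬛⬛⬛⬛⬛⬛⬛⬛⬛
❓❓❓❓❓❓❓❓❓❓❓❓❓
❓❓❓❓❓❓❓❓❓❓❓❓❓
❓❓❓❓❓❓❓❓❓❓❓❓❓
❓❓❓❓⬛⬛⬜⬜⬜❓❓❓❓
❓❓❓❓⬛⬛⬜⬜⬜⬛❓❓❓
❓❓❓❓⬛⬛🔴⬜⬜⬛❓❓❓
⬛⬛⬛⬛⬛⬛⬜🚪⬜⬛❓❓❓
⬛⬛⬛⬛⬛⬛⬛⬜⬛⬛❓❓❓
⬜⬜⬜⬜⬜⬜⬜⬜⬛⬛❓❓❓
⬛⬛⬛⬛⬛⬛⬛⬛⬛⬛❓❓❓
⬜⬛⬛⬛⬛⬛⬛⬛⬛⬛❓❓❓
❓❓❓❓❓❓❓❓❓❓❓❓❓

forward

⬛⬛⬛⬛⬛⬛⬛⬛⬛⬛⬛⬛⬛
⬛⬛⬛⬛⬛⬛⬛⬛⬛⬛⬛⬛⬛
❓❓❓❓❓❓❓❓❓❓❓❓❓
❓❓❓❓❓❓❓❓❓❓❓❓❓
❓❓❓❓⬛⬛⬜⬜⬜❓❓❓❓
❓❓❓❓⬛⬛⬜⬜⬜❓❓❓❓
❓❓❓❓⬛⬛🔴⬜⬜⬛❓❓❓
❓❓❓❓⬛⬛📦⬜⬜⬛❓❓❓
⬛⬛⬛⬛⬛⬛⬜🚪⬜⬛❓❓❓
⬛⬛⬛⬛⬛⬛⬛⬜⬛⬛❓❓❓
⬜⬜⬜⬜⬜⬜⬜⬜⬛⬛❓❓❓
⬛⬛⬛⬛⬛⬛⬛⬛⬛⬛❓❓❓
⬜⬛⬛⬛⬛⬛⬛⬛⬛⬛❓❓❓

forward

⬛⬛⬛⬛⬛⬛⬛⬛⬛⬛⬛⬛⬛
⬛⬛⬛⬛⬛⬛⬛⬛⬛⬛⬛⬛⬛
⬛⬛⬛⬛⬛⬛⬛⬛⬛⬛⬛⬛⬛
❓❓❓❓❓❓❓❓❓❓❓❓❓
❓❓❓❓⬛⬛⬛⬛⬛❓❓❓❓
❓❓❓❓⬛⬛⬜⬜⬜❓❓❓❓
❓❓❓❓⬛⬛🔴⬜⬜❓❓❓❓
❓❓❓❓⬛⬛⬜⬜⬜⬛❓❓❓
❓❓❓❓⬛⬛📦⬜⬜⬛❓❓❓
⬛⬛⬛⬛⬛⬛⬜🚪⬜⬛❓❓❓
⬛⬛⬛⬛⬛⬛⬛⬜⬛⬛❓❓❓
⬜⬜⬜⬜⬜⬜⬜⬜⬛⬛❓❓❓
⬛⬛⬛⬛⬛⬛⬛⬛⬛⬛❓❓❓

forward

⬛⬛⬛⬛⬛⬛⬛⬛⬛⬛⬛⬛⬛
⬛⬛⬛⬛⬛⬛⬛⬛⬛⬛⬛⬛⬛
⬛⬛⬛⬛⬛⬛⬛⬛⬛⬛⬛⬛⬛
⬛⬛⬛⬛⬛⬛⬛⬛⬛⬛⬛⬛⬛
❓❓❓❓⬛⬛⬛⬛⬛❓❓❓❓
❓❓❓❓⬛⬛⬛⬛⬛❓❓❓❓
❓❓❓❓⬛⬛🔴⬜⬜❓❓❓❓
❓❓❓❓⬛⬛⬜⬜⬜❓❓❓❓
❓❓❓❓⬛⬛⬜⬜⬜⬛❓❓❓
❓❓❓❓⬛⬛📦⬜⬜⬛❓❓❓
⬛⬛⬛⬛⬛⬛⬜🚪⬜⬛❓❓❓
⬛⬛⬛⬛⬛⬛⬛⬜⬛⬛❓❓❓
⬜⬜⬜⬜⬜⬜⬜⬜⬛⬛❓❓❓

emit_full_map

❓❓❓❓⬛⬛⬛⬛⬛❓
❓❓❓❓⬛⬛⬛⬛⬛❓
❓❓❓❓⬛⬛🔴⬜⬜❓
❓❓❓❓⬛⬛⬜⬜⬜❓
❓❓❓❓⬛⬛⬜⬜⬜⬛
❓❓❓❓⬛⬛📦⬜⬜⬛
⬛⬛⬛⬛⬛⬛⬜🚪⬜⬛
⬛⬛⬛⬛⬛⬛⬛⬜⬛⬛
⬜⬜⬜⬜⬜⬜⬜⬜⬛⬛
⬛⬛⬛⬛⬛⬛⬛⬛⬛⬛
⬜⬛⬛⬛⬛⬛⬛⬛⬛⬛

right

⬛⬛⬛⬛⬛⬛⬛⬛⬛⬛⬛⬛⬛
⬛⬛⬛⬛⬛⬛⬛⬛⬛⬛⬛⬛⬛
⬛⬛⬛⬛⬛⬛⬛⬛⬛⬛⬛⬛⬛
⬛⬛⬛⬛⬛⬛⬛⬛⬛⬛⬛⬛⬛
❓❓❓⬛⬛⬛⬛⬛⬛❓❓❓❓
❓❓❓⬛⬛⬛⬛⬛⬛❓❓❓❓
❓❓❓⬛⬛⬜🔴⬜⬛❓❓❓❓
❓❓❓⬛⬛⬜⬜⬜⬛❓❓❓❓
❓❓❓⬛⬛⬜⬜⬜⬛❓❓❓❓
❓❓❓⬛⬛📦⬜⬜⬛❓❓❓❓
⬛⬛⬛⬛⬛⬜🚪⬜⬛❓❓❓❓
⬛⬛⬛⬛⬛⬛⬜⬛⬛❓❓❓❓
⬜⬜⬜⬜⬜⬜⬜⬛⬛❓❓❓❓

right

⬛⬛⬛⬛⬛⬛⬛⬛⬛⬛⬛⬛⬛
⬛⬛⬛⬛⬛⬛⬛⬛⬛⬛⬛⬛⬛
⬛⬛⬛⬛⬛⬛⬛⬛⬛⬛⬛⬛⬛
⬛⬛⬛⬛⬛⬛⬛⬛⬛⬛⬛⬛⬛
❓❓⬛⬛⬛⬛⬛⬛⬛❓❓❓❓
❓❓⬛⬛⬛⬛⬛⬛⬛❓❓❓❓
❓❓⬛⬛⬜⬜🔴⬛⬛❓❓❓❓
❓❓⬛⬛⬜⬜⬜⬛⬛❓❓❓❓
❓❓⬛⬛⬜⬜⬜⬛⬛❓❓❓❓
❓❓⬛⬛📦⬜⬜⬛❓❓❓❓❓
⬛⬛⬛⬛⬜🚪⬜⬛❓❓❓❓❓
⬛⬛⬛⬛⬛⬜⬛⬛❓❓❓❓❓
⬜⬜⬜⬜⬜⬜⬛⬛❓❓❓❓❓

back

⬛⬛⬛⬛⬛⬛⬛⬛⬛⬛⬛⬛⬛
⬛⬛⬛⬛⬛⬛⬛⬛⬛⬛⬛⬛⬛
⬛⬛⬛⬛⬛⬛⬛⬛⬛⬛⬛⬛⬛
❓❓⬛⬛⬛⬛⬛⬛⬛❓❓❓❓
❓❓⬛⬛⬛⬛⬛⬛⬛❓❓❓❓
❓❓⬛⬛⬜⬜⬜⬛⬛❓❓❓❓
❓❓⬛⬛⬜⬜🔴⬛⬛❓❓❓❓
❓❓⬛⬛⬜⬜⬜⬛⬛❓❓❓❓
❓❓⬛⬛📦⬜⬜⬛⬛❓❓❓❓
⬛⬛⬛⬛⬜🚪⬜⬛❓❓❓❓❓
⬛⬛⬛⬛⬛⬜⬛⬛❓❓❓❓❓
⬜⬜⬜⬜⬜⬜⬛⬛❓❓❓❓❓
⬛⬛⬛⬛⬛⬛⬛⬛❓❓❓❓❓

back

⬛⬛⬛⬛⬛⬛⬛⬛⬛⬛⬛⬛⬛
⬛⬛⬛⬛⬛⬛⬛⬛⬛⬛⬛⬛⬛
❓❓⬛⬛⬛⬛⬛⬛⬛❓❓❓❓
❓❓⬛⬛⬛⬛⬛⬛⬛❓❓❓❓
❓❓⬛⬛⬜⬜⬜⬛⬛❓❓❓❓
❓❓⬛⬛⬜⬜⬜⬛⬛❓❓❓❓
❓❓⬛⬛⬜⬜🔴⬛⬛❓❓❓❓
❓❓⬛⬛📦⬜⬜⬛⬛❓❓❓❓
⬛⬛⬛⬛⬜🚪⬜⬛⬛❓❓❓❓
⬛⬛⬛⬛⬛⬜⬛⬛❓❓❓❓❓
⬜⬜⬜⬜⬜⬜⬛⬛❓❓❓❓❓
⬛⬛⬛⬛⬛⬛⬛⬛❓❓❓❓❓
⬛⬛⬛⬛⬛⬛⬛⬛❓❓❓❓❓

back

⬛⬛⬛⬛⬛⬛⬛⬛⬛⬛⬛⬛⬛
❓❓⬛⬛⬛⬛⬛⬛⬛❓❓❓❓
❓❓⬛⬛⬛⬛⬛⬛⬛❓❓❓❓
❓❓⬛⬛⬜⬜⬜⬛⬛❓❓❓❓
❓❓⬛⬛⬜⬜⬜⬛⬛❓❓❓❓
❓❓⬛⬛⬜⬜⬜⬛⬛❓❓❓❓
❓❓⬛⬛📦⬜🔴⬛⬛❓❓❓❓
⬛⬛⬛⬛⬜🚪⬜⬛⬛❓❓❓❓
⬛⬛⬛⬛⬛⬜⬛⬛⬛❓❓❓❓
⬜⬜⬜⬜⬜⬜⬛⬛❓❓❓❓❓
⬛⬛⬛⬛⬛⬛⬛⬛❓❓❓❓❓
⬛⬛⬛⬛⬛⬛⬛⬛❓❓❓❓❓
❓❓❓❓❓❓❓❓❓❓❓❓❓

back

❓❓⬛⬛⬛⬛⬛⬛⬛❓❓❓❓
❓❓⬛⬛⬛⬛⬛⬛⬛❓❓❓❓
❓❓⬛⬛⬜⬜⬜⬛⬛❓❓❓❓
❓❓⬛⬛⬜⬜⬜⬛⬛❓❓❓❓
❓❓⬛⬛⬜⬜⬜⬛⬛❓❓❓❓
❓❓⬛⬛📦⬜⬜⬛⬛❓❓❓❓
⬛⬛⬛⬛⬜🚪🔴⬛⬛❓❓❓❓
⬛⬛⬛⬛⬛⬜⬛⬛⬛❓❓❓❓
⬜⬜⬜⬜⬜⬜⬛⬛⬛❓❓❓❓
⬛⬛⬛⬛⬛⬛⬛⬛❓❓❓❓❓
⬛⬛⬛⬛⬛⬛⬛⬛❓❓❓❓❓
❓❓❓❓❓❓❓❓❓❓❓❓❓
❓❓❓❓❓❓❓❓❓❓❓❓❓

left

❓❓❓⬛⬛⬛⬛⬛⬛⬛❓❓❓
❓❓❓⬛⬛⬛⬛⬛⬛⬛❓❓❓
❓❓❓⬛⬛⬜⬜⬜⬛⬛❓❓❓
❓❓❓⬛⬛⬜⬜⬜⬛⬛❓❓❓
❓❓❓⬛⬛⬜⬜⬜⬛⬛❓❓❓
❓❓❓⬛⬛📦⬜⬜⬛⬛❓❓❓
⬛⬛⬛⬛⬛⬜🔴⬜⬛⬛❓❓❓
⬛⬛⬛⬛⬛⬛⬜⬛⬛⬛❓❓❓
⬜⬜⬜⬜⬜⬜⬜⬛⬛⬛❓❓❓
⬛⬛⬛⬛⬛⬛⬛⬛⬛❓❓❓❓
⬛⬛⬛⬛⬛⬛⬛⬛⬛❓❓❓❓
❓❓❓❓❓❓❓❓❓❓❓❓❓
❓❓❓❓❓❓❓❓❓❓❓❓❓

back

❓❓❓⬛⬛⬛⬛⬛⬛⬛❓❓❓
❓❓❓⬛⬛⬜⬜⬜⬛⬛❓❓❓
❓❓❓⬛⬛⬜⬜⬜⬛⬛❓❓❓
❓❓❓⬛⬛⬜⬜⬜⬛⬛❓❓❓
❓❓❓⬛⬛📦⬜⬜⬛⬛❓❓❓
⬛⬛⬛⬛⬛⬜🚪⬜⬛⬛❓❓❓
⬛⬛⬛⬛⬛⬛🔴⬛⬛⬛❓❓❓
⬜⬜⬜⬜⬜⬜⬜⬛⬛⬛❓❓❓
⬛⬛⬛⬛⬛⬛⬛⬛⬛❓❓❓❓
⬛⬛⬛⬛⬛⬛⬛⬛⬛❓❓❓❓
❓❓❓❓❓❓❓❓❓❓❓❓❓
❓❓❓❓❓❓❓❓❓❓❓❓❓
❓❓❓❓❓❓❓❓❓❓❓❓❓

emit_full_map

❓❓❓❓⬛⬛⬛⬛⬛⬛⬛
❓❓❓❓⬛⬛⬛⬛⬛⬛⬛
❓❓❓❓⬛⬛⬜⬜⬜⬛⬛
❓❓❓❓⬛⬛⬜⬜⬜⬛⬛
❓❓❓❓⬛⬛⬜⬜⬜⬛⬛
❓❓❓❓⬛⬛📦⬜⬜⬛⬛
⬛⬛⬛⬛⬛⬛⬜🚪⬜⬛⬛
⬛⬛⬛⬛⬛⬛⬛🔴⬛⬛⬛
⬜⬜⬜⬜⬜⬜⬜⬜⬛⬛⬛
⬛⬛⬛⬛⬛⬛⬛⬛⬛⬛❓
⬜⬛⬛⬛⬛⬛⬛⬛⬛⬛❓


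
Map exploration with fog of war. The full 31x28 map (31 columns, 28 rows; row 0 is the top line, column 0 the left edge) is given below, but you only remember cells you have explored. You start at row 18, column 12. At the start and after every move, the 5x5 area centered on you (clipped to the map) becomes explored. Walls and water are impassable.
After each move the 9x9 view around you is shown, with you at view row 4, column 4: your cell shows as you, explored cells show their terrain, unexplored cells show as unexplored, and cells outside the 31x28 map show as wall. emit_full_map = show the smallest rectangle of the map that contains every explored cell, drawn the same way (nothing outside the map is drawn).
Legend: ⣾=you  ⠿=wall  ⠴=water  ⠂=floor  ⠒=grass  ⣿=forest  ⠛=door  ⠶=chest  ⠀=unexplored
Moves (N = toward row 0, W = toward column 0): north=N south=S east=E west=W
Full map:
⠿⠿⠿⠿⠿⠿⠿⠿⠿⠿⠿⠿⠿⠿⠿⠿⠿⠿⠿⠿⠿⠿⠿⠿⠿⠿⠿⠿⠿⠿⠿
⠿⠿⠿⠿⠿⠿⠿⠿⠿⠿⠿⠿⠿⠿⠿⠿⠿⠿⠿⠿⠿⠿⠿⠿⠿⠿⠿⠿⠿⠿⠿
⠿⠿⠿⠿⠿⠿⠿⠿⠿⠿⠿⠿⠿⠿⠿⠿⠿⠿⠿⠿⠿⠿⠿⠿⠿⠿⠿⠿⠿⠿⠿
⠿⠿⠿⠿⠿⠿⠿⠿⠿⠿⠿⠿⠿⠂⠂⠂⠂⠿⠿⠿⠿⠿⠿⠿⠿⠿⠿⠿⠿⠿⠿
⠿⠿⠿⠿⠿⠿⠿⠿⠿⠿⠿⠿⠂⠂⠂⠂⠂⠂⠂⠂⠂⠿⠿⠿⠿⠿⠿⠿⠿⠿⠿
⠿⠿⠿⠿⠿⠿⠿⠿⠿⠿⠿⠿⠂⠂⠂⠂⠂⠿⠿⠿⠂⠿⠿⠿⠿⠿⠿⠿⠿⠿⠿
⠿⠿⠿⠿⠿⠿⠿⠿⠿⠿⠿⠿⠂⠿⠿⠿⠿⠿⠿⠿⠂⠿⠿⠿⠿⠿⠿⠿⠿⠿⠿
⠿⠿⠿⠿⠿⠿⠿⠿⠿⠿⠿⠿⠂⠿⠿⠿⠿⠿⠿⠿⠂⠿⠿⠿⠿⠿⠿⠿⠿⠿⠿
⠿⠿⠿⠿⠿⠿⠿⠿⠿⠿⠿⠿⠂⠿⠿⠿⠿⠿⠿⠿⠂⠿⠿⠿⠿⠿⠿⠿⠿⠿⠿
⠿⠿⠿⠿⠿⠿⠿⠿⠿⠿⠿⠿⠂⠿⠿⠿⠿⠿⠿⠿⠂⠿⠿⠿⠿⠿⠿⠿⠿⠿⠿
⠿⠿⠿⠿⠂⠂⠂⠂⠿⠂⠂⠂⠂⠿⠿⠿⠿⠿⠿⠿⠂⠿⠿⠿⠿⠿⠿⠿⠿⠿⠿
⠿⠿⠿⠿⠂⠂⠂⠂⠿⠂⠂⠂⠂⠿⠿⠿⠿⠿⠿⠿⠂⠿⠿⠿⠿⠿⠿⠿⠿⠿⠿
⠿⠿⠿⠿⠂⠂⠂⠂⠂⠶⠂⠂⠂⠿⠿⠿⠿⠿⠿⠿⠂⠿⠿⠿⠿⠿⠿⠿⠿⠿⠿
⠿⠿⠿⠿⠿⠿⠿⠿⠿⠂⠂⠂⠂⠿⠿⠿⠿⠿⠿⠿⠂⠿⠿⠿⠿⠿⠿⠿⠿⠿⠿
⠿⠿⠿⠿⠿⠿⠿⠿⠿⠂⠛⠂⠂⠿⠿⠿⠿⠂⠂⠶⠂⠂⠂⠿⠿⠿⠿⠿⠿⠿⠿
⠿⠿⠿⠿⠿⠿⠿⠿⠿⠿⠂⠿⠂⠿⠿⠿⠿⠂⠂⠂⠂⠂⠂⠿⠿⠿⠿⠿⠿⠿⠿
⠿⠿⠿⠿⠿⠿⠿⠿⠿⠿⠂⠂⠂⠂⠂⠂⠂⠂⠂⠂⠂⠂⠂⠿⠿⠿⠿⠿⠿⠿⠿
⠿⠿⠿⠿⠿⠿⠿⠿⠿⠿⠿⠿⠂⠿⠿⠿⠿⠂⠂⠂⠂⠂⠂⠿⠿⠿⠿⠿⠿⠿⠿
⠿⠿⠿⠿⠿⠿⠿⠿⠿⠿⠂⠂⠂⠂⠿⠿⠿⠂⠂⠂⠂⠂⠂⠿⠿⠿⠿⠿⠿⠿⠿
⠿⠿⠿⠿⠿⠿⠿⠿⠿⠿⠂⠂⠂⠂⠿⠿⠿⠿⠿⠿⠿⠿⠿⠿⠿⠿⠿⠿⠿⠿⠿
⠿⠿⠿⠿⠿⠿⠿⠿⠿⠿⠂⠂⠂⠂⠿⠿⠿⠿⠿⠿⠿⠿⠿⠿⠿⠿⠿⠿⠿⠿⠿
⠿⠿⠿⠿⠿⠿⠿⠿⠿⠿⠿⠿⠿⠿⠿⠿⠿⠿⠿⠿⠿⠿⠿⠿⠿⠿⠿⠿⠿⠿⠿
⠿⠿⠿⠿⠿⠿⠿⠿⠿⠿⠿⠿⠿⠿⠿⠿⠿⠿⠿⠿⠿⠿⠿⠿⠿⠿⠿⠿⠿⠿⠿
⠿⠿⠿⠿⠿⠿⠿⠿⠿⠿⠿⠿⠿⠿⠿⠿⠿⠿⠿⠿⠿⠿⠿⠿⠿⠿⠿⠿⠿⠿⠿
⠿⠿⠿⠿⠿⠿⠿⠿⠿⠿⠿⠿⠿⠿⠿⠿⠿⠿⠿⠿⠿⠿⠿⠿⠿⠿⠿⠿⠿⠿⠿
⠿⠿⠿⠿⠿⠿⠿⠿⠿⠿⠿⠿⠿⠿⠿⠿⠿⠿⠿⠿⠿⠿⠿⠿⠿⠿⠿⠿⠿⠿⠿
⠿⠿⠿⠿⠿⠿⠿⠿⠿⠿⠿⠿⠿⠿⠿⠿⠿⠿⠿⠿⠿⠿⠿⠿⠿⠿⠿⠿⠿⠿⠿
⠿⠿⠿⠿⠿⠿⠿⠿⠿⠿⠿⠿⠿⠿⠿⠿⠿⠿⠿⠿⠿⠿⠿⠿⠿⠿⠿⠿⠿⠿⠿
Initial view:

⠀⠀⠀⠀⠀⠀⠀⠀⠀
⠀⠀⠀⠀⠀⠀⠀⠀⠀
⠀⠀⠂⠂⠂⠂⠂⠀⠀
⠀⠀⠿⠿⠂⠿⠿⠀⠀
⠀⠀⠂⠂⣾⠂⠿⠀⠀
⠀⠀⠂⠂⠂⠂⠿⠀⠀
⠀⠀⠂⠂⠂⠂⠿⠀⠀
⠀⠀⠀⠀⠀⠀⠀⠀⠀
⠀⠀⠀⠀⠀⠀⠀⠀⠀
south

⠀⠀⠀⠀⠀⠀⠀⠀⠀
⠀⠀⠂⠂⠂⠂⠂⠀⠀
⠀⠀⠿⠿⠂⠿⠿⠀⠀
⠀⠀⠂⠂⠂⠂⠿⠀⠀
⠀⠀⠂⠂⣾⠂⠿⠀⠀
⠀⠀⠂⠂⠂⠂⠿⠀⠀
⠀⠀⠿⠿⠿⠿⠿⠀⠀
⠀⠀⠀⠀⠀⠀⠀⠀⠀
⠀⠀⠀⠀⠀⠀⠀⠀⠀

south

⠀⠀⠂⠂⠂⠂⠂⠀⠀
⠀⠀⠿⠿⠂⠿⠿⠀⠀
⠀⠀⠂⠂⠂⠂⠿⠀⠀
⠀⠀⠂⠂⠂⠂⠿⠀⠀
⠀⠀⠂⠂⣾⠂⠿⠀⠀
⠀⠀⠿⠿⠿⠿⠿⠀⠀
⠀⠀⠿⠿⠿⠿⠿⠀⠀
⠀⠀⠀⠀⠀⠀⠀⠀⠀
⠀⠀⠀⠀⠀⠀⠀⠀⠀

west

⠀⠀⠀⠂⠂⠂⠂⠂⠀
⠀⠀⠀⠿⠿⠂⠿⠿⠀
⠀⠀⠿⠂⠂⠂⠂⠿⠀
⠀⠀⠿⠂⠂⠂⠂⠿⠀
⠀⠀⠿⠂⣾⠂⠂⠿⠀
⠀⠀⠿⠿⠿⠿⠿⠿⠀
⠀⠀⠿⠿⠿⠿⠿⠿⠀
⠀⠀⠀⠀⠀⠀⠀⠀⠀
⠀⠀⠀⠀⠀⠀⠀⠀⠀

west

⠀⠀⠀⠀⠂⠂⠂⠂⠂
⠀⠀⠀⠀⠿⠿⠂⠿⠿
⠀⠀⠿⠿⠂⠂⠂⠂⠿
⠀⠀⠿⠿⠂⠂⠂⠂⠿
⠀⠀⠿⠿⣾⠂⠂⠂⠿
⠀⠀⠿⠿⠿⠿⠿⠿⠿
⠀⠀⠿⠿⠿⠿⠿⠿⠿
⠀⠀⠀⠀⠀⠀⠀⠀⠀
⠀⠀⠀⠀⠀⠀⠀⠀⠀

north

⠀⠀⠀⠀⠀⠀⠀⠀⠀
⠀⠀⠀⠀⠂⠂⠂⠂⠂
⠀⠀⠿⠿⠿⠿⠂⠿⠿
⠀⠀⠿⠿⠂⠂⠂⠂⠿
⠀⠀⠿⠿⣾⠂⠂⠂⠿
⠀⠀⠿⠿⠂⠂⠂⠂⠿
⠀⠀⠿⠿⠿⠿⠿⠿⠿
⠀⠀⠿⠿⠿⠿⠿⠿⠿
⠀⠀⠀⠀⠀⠀⠀⠀⠀

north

⠀⠀⠀⠀⠀⠀⠀⠀⠀
⠀⠀⠀⠀⠀⠀⠀⠀⠀
⠀⠀⠿⠿⠂⠂⠂⠂⠂
⠀⠀⠿⠿⠿⠿⠂⠿⠿
⠀⠀⠿⠿⣾⠂⠂⠂⠿
⠀⠀⠿⠿⠂⠂⠂⠂⠿
⠀⠀⠿⠿⠂⠂⠂⠂⠿
⠀⠀⠿⠿⠿⠿⠿⠿⠿
⠀⠀⠿⠿⠿⠿⠿⠿⠿

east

⠀⠀⠀⠀⠀⠀⠀⠀⠀
⠀⠀⠀⠀⠀⠀⠀⠀⠀
⠀⠿⠿⠂⠂⠂⠂⠂⠀
⠀⠿⠿⠿⠿⠂⠿⠿⠀
⠀⠿⠿⠂⣾⠂⠂⠿⠀
⠀⠿⠿⠂⠂⠂⠂⠿⠀
⠀⠿⠿⠂⠂⠂⠂⠿⠀
⠀⠿⠿⠿⠿⠿⠿⠿⠀
⠀⠿⠿⠿⠿⠿⠿⠿⠀

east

⠀⠀⠀⠀⠀⠀⠀⠀⠀
⠀⠀⠀⠀⠀⠀⠀⠀⠀
⠿⠿⠂⠂⠂⠂⠂⠀⠀
⠿⠿⠿⠿⠂⠿⠿⠀⠀
⠿⠿⠂⠂⣾⠂⠿⠀⠀
⠿⠿⠂⠂⠂⠂⠿⠀⠀
⠿⠿⠂⠂⠂⠂⠿⠀⠀
⠿⠿⠿⠿⠿⠿⠿⠀⠀
⠿⠿⠿⠿⠿⠿⠿⠀⠀

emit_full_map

⠿⠿⠂⠂⠂⠂⠂
⠿⠿⠿⠿⠂⠿⠿
⠿⠿⠂⠂⣾⠂⠿
⠿⠿⠂⠂⠂⠂⠿
⠿⠿⠂⠂⠂⠂⠿
⠿⠿⠿⠿⠿⠿⠿
⠿⠿⠿⠿⠿⠿⠿

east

⠀⠀⠀⠀⠀⠀⠀⠀⠀
⠀⠀⠀⠀⠀⠀⠀⠀⠀
⠿⠂⠂⠂⠂⠂⠂⠀⠀
⠿⠿⠿⠂⠿⠿⠿⠀⠀
⠿⠂⠂⠂⣾⠿⠿⠀⠀
⠿⠂⠂⠂⠂⠿⠿⠀⠀
⠿⠂⠂⠂⠂⠿⠿⠀⠀
⠿⠿⠿⠿⠿⠿⠀⠀⠀
⠿⠿⠿⠿⠿⠿⠀⠀⠀

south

⠀⠀⠀⠀⠀⠀⠀⠀⠀
⠿⠂⠂⠂⠂⠂⠂⠀⠀
⠿⠿⠿⠂⠿⠿⠿⠀⠀
⠿⠂⠂⠂⠂⠿⠿⠀⠀
⠿⠂⠂⠂⣾⠿⠿⠀⠀
⠿⠂⠂⠂⠂⠿⠿⠀⠀
⠿⠿⠿⠿⠿⠿⠿⠀⠀
⠿⠿⠿⠿⠿⠿⠀⠀⠀
⠀⠀⠀⠀⠀⠀⠀⠀⠀

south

⠿⠂⠂⠂⠂⠂⠂⠀⠀
⠿⠿⠿⠂⠿⠿⠿⠀⠀
⠿⠂⠂⠂⠂⠿⠿⠀⠀
⠿⠂⠂⠂⠂⠿⠿⠀⠀
⠿⠂⠂⠂⣾⠿⠿⠀⠀
⠿⠿⠿⠿⠿⠿⠿⠀⠀
⠿⠿⠿⠿⠿⠿⠿⠀⠀
⠀⠀⠀⠀⠀⠀⠀⠀⠀
⠀⠀⠀⠀⠀⠀⠀⠀⠀

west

⠿⠿⠂⠂⠂⠂⠂⠂⠀
⠿⠿⠿⠿⠂⠿⠿⠿⠀
⠿⠿⠂⠂⠂⠂⠿⠿⠀
⠿⠿⠂⠂⠂⠂⠿⠿⠀
⠿⠿⠂⠂⣾⠂⠿⠿⠀
⠿⠿⠿⠿⠿⠿⠿⠿⠀
⠿⠿⠿⠿⠿⠿⠿⠿⠀
⠀⠀⠀⠀⠀⠀⠀⠀⠀
⠀⠀⠀⠀⠀⠀⠀⠀⠀

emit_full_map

⠿⠿⠂⠂⠂⠂⠂⠂
⠿⠿⠿⠿⠂⠿⠿⠿
⠿⠿⠂⠂⠂⠂⠿⠿
⠿⠿⠂⠂⠂⠂⠿⠿
⠿⠿⠂⠂⣾⠂⠿⠿
⠿⠿⠿⠿⠿⠿⠿⠿
⠿⠿⠿⠿⠿⠿⠿⠿

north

⠀⠀⠀⠀⠀⠀⠀⠀⠀
⠿⠿⠂⠂⠂⠂⠂⠂⠀
⠿⠿⠿⠿⠂⠿⠿⠿⠀
⠿⠿⠂⠂⠂⠂⠿⠿⠀
⠿⠿⠂⠂⣾⠂⠿⠿⠀
⠿⠿⠂⠂⠂⠂⠿⠿⠀
⠿⠿⠿⠿⠿⠿⠿⠿⠀
⠿⠿⠿⠿⠿⠿⠿⠿⠀
⠀⠀⠀⠀⠀⠀⠀⠀⠀

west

⠀⠀⠀⠀⠀⠀⠀⠀⠀
⠀⠿⠿⠂⠂⠂⠂⠂⠂
⠀⠿⠿⠿⠿⠂⠿⠿⠿
⠀⠿⠿⠂⠂⠂⠂⠿⠿
⠀⠿⠿⠂⣾⠂⠂⠿⠿
⠀⠿⠿⠂⠂⠂⠂⠿⠿
⠀⠿⠿⠿⠿⠿⠿⠿⠿
⠀⠿⠿⠿⠿⠿⠿⠿⠿
⠀⠀⠀⠀⠀⠀⠀⠀⠀

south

⠀⠿⠿⠂⠂⠂⠂⠂⠂
⠀⠿⠿⠿⠿⠂⠿⠿⠿
⠀⠿⠿⠂⠂⠂⠂⠿⠿
⠀⠿⠿⠂⠂⠂⠂⠿⠿
⠀⠿⠿⠂⣾⠂⠂⠿⠿
⠀⠿⠿⠿⠿⠿⠿⠿⠿
⠀⠿⠿⠿⠿⠿⠿⠿⠿
⠀⠀⠀⠀⠀⠀⠀⠀⠀
⠀⠀⠀⠀⠀⠀⠀⠀⠀

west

⠀⠀⠿⠿⠂⠂⠂⠂⠂
⠀⠀⠿⠿⠿⠿⠂⠿⠿
⠀⠀⠿⠿⠂⠂⠂⠂⠿
⠀⠀⠿⠿⠂⠂⠂⠂⠿
⠀⠀⠿⠿⣾⠂⠂⠂⠿
⠀⠀⠿⠿⠿⠿⠿⠿⠿
⠀⠀⠿⠿⠿⠿⠿⠿⠿
⠀⠀⠀⠀⠀⠀⠀⠀⠀
⠀⠀⠀⠀⠀⠀⠀⠀⠀

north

⠀⠀⠀⠀⠀⠀⠀⠀⠀
⠀⠀⠿⠿⠂⠂⠂⠂⠂
⠀⠀⠿⠿⠿⠿⠂⠿⠿
⠀⠀⠿⠿⠂⠂⠂⠂⠿
⠀⠀⠿⠿⣾⠂⠂⠂⠿
⠀⠀⠿⠿⠂⠂⠂⠂⠿
⠀⠀⠿⠿⠿⠿⠿⠿⠿
⠀⠀⠿⠿⠿⠿⠿⠿⠿
⠀⠀⠀⠀⠀⠀⠀⠀⠀

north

⠀⠀⠀⠀⠀⠀⠀⠀⠀
⠀⠀⠀⠀⠀⠀⠀⠀⠀
⠀⠀⠿⠿⠂⠂⠂⠂⠂
⠀⠀⠿⠿⠿⠿⠂⠿⠿
⠀⠀⠿⠿⣾⠂⠂⠂⠿
⠀⠀⠿⠿⠂⠂⠂⠂⠿
⠀⠀⠿⠿⠂⠂⠂⠂⠿
⠀⠀⠿⠿⠿⠿⠿⠿⠿
⠀⠀⠿⠿⠿⠿⠿⠿⠿

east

⠀⠀⠀⠀⠀⠀⠀⠀⠀
⠀⠀⠀⠀⠀⠀⠀⠀⠀
⠀⠿⠿⠂⠂⠂⠂⠂⠂
⠀⠿⠿⠿⠿⠂⠿⠿⠿
⠀⠿⠿⠂⣾⠂⠂⠿⠿
⠀⠿⠿⠂⠂⠂⠂⠿⠿
⠀⠿⠿⠂⠂⠂⠂⠿⠿
⠀⠿⠿⠿⠿⠿⠿⠿⠿
⠀⠿⠿⠿⠿⠿⠿⠿⠿

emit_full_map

⠿⠿⠂⠂⠂⠂⠂⠂
⠿⠿⠿⠿⠂⠿⠿⠿
⠿⠿⠂⣾⠂⠂⠿⠿
⠿⠿⠂⠂⠂⠂⠿⠿
⠿⠿⠂⠂⠂⠂⠿⠿
⠿⠿⠿⠿⠿⠿⠿⠿
⠿⠿⠿⠿⠿⠿⠿⠿


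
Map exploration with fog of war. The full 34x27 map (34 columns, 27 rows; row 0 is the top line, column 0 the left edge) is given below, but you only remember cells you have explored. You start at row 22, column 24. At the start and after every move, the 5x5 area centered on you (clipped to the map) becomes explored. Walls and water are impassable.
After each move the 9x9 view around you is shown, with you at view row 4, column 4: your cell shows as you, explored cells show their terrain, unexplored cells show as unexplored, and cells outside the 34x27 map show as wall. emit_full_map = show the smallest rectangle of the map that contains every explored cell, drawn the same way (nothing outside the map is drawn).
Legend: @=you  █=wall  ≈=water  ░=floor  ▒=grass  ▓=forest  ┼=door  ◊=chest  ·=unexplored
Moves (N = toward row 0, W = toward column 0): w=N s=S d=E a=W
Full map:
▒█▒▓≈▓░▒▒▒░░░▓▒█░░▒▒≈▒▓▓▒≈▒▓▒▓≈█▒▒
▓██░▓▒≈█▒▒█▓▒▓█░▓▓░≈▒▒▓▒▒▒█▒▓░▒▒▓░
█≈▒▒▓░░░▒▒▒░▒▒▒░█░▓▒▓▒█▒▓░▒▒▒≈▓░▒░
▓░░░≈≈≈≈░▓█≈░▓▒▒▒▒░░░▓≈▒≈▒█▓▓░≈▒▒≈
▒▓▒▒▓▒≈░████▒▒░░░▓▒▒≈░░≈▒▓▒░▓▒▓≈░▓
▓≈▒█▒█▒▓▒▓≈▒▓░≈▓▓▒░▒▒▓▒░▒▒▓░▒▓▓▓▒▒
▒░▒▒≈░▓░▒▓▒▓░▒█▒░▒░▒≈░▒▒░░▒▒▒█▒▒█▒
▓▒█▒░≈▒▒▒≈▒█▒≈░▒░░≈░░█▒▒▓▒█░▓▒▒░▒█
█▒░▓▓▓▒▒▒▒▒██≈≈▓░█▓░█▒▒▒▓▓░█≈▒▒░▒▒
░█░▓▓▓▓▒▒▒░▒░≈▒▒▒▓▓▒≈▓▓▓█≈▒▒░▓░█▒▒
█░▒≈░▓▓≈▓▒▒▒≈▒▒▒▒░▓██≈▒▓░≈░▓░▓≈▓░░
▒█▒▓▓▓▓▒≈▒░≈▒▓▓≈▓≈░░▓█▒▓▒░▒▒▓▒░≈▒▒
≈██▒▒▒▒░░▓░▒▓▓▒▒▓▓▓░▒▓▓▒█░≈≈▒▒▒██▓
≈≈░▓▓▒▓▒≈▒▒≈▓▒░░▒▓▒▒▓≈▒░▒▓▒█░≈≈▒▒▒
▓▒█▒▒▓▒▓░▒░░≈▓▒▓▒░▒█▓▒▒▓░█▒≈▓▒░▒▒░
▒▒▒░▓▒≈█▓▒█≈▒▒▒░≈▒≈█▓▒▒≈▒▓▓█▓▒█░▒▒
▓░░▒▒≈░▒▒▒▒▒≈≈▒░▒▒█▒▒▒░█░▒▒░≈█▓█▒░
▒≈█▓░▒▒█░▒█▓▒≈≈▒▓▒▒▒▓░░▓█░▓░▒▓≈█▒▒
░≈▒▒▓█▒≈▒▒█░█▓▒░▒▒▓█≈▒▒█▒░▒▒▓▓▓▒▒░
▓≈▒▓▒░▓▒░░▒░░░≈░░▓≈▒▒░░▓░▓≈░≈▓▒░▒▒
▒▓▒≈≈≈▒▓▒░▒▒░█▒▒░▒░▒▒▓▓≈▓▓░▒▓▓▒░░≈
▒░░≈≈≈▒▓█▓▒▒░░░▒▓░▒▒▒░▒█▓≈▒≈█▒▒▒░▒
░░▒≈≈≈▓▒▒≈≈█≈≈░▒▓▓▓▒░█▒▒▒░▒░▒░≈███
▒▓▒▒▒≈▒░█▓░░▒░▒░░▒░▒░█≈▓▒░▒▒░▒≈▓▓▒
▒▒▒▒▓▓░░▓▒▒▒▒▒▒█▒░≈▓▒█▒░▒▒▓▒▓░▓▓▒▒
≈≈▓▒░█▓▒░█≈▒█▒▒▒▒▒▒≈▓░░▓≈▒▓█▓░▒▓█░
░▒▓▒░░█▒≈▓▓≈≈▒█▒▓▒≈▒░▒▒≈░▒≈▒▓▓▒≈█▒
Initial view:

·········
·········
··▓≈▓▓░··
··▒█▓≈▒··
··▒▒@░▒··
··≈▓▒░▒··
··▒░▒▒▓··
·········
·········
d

·········
·········
·▓≈▓▓░▒··
·▒█▓≈▒≈··
·▒▒▒@▒░··
·≈▓▒░▒▒··
·▒░▒▒▓▒··
·········
·········

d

·········
·········
▓≈▓▓░▒▓··
▒█▓≈▒≈█··
▒▒▒░@░▒··
≈▓▒░▒▒░··
▒░▒▒▓▒▓··
·········
·········

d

·········
·········
≈▓▓░▒▓▓··
█▓≈▒≈█▒··
▒▒░▒@▒░··
▓▒░▒▒░▒··
░▒▒▓▒▓░··
·········
·········

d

·········
·········
▓▓░▒▓▓▒··
▓≈▒≈█▒▒··
▒░▒░@░≈··
▒░▒▒░▒≈··
▒▒▓▒▓░▓··
·········
·········

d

·········
·········
▓░▒▓▓▒░··
≈▒≈█▒▒▒··
░▒░▒@≈█··
░▒▒░▒≈▓··
▒▓▒▓░▓▓··
·········
·········

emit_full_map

▓≈▓▓░▒▓▓▒░
▒█▓≈▒≈█▒▒▒
▒▒▒░▒░▒@≈█
≈▓▒░▒▒░▒≈▓
▒░▒▒▓▒▓░▓▓

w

·········
·········
··░≈▓▒░··
▓░▒▓▓▒░··
≈▒≈█@▒▒··
░▒░▒░≈█··
░▒▒░▒≈▓··
▒▓▒▓░▓▓··
·········

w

·········
·········
··▒▓▓▓▒··
··░≈▓▒░··
▓░▒▓@▒░··
≈▒≈█▒▒▒··
░▒░▒░≈█··
░▒▒░▒≈▓··
▒▓▒▓░▓▓··

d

········█
········█
·▒▓▓▓▒▒·█
·░≈▓▒░▒·█
░▒▓▓@░░·█
▒≈█▒▒▒░·█
▒░▒░≈██·█
▒▒░▒≈▓··█
▓▒▓░▓▓··█

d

·······██
·······██
▒▓▓▓▒▒░██
░≈▓▒░▒▒██
▒▓▓▒@░≈██
≈█▒▒▒░▒██
░▒░≈█████
▒░▒≈▓··██
▒▓░▓▓··██

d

······███
······███
▓▓▓▒▒░███
≈▓▒░▒▒███
▓▓▒░@≈███
█▒▒▒░▒███
▒░≈██████
░▒≈▓··███
▓░▓▓··███

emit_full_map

·····▒▓▓▓▒▒░
·····░≈▓▒░▒▒
▓≈▓▓░▒▓▓▒░@≈
▒█▓≈▒≈█▒▒▒░▒
▒▒▒░▒░▒░≈███
≈▓▒░▒▒░▒≈▓··
▒░▒▒▓▒▓░▓▓··

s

······███
▓▓▓▒▒░███
≈▓▒░▒▒███
▓▓▒░░≈███
█▒▒▒@▒███
▒░≈██████
░▒≈▓▓▒███
▓░▓▓··███
······███

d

·····████
▓▓▒▒░████
▓▒░▒▒████
▓▒░░≈████
▒▒▒░@████
░≈███████
▒≈▓▓▒████
░▓▓··████
·····████

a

······███
▓▓▓▒▒░███
≈▓▒░▒▒███
▓▓▒░░≈███
█▒▒▒@▒███
▒░≈██████
░▒≈▓▓▒███
▓░▓▓··███
······███

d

·····████
▓▓▒▒░████
▓▒░▒▒████
▓▒░░≈████
▒▒▒░@████
░≈███████
▒≈▓▓▒████
░▓▓··████
·····████
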